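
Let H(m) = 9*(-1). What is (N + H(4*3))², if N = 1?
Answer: 64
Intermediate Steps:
H(m) = -9
(N + H(4*3))² = (1 - 9)² = (-8)² = 64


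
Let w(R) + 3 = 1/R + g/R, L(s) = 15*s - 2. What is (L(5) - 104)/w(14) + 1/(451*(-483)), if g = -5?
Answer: 2055206/217833 ≈ 9.4348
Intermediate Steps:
L(s) = -2 + 15*s
w(R) = -3 - 4/R (w(R) = -3 + (1/R - 5/R) = -3 - 4/R)
(L(5) - 104)/w(14) + 1/(451*(-483)) = ((-2 + 15*5) - 104)/(-3 - 4/14) + 1/(451*(-483)) = ((-2 + 75) - 104)/(-3 - 4*1/14) + (1/451)*(-1/483) = (73 - 104)/(-3 - 2/7) - 1/217833 = -31/(-23/7) - 1/217833 = -31*(-7/23) - 1/217833 = 217/23 - 1/217833 = 2055206/217833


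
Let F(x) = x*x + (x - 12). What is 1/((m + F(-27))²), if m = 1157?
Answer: 1/3411409 ≈ 2.9313e-7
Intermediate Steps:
F(x) = -12 + x + x² (F(x) = x² + (-12 + x) = -12 + x + x²)
1/((m + F(-27))²) = 1/((1157 + (-12 - 27 + (-27)²))²) = 1/((1157 + (-12 - 27 + 729))²) = 1/((1157 + 690)²) = 1/(1847²) = 1/3411409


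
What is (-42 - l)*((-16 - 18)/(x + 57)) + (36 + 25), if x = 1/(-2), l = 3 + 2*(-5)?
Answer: 9273/113 ≈ 82.062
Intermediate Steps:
l = -7 (l = 3 - 10 = -7)
x = -½ ≈ -0.50000
(-42 - l)*((-16 - 18)/(x + 57)) + (36 + 25) = (-42 - 1*(-7))*((-16 - 18)/(-½ + 57)) + (36 + 25) = (-42 + 7)*(-34/113/2) + 61 = -(-1190)*2/113 + 61 = -35*(-68/113) + 61 = 2380/113 + 61 = 9273/113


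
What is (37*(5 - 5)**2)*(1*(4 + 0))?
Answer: 0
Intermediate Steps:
(37*(5 - 5)**2)*(1*(4 + 0)) = (37*0**2)*(1*4) = (37*0)*4 = 0*4 = 0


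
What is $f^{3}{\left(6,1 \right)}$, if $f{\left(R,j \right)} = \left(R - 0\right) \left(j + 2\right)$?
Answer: $5832$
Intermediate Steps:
$f{\left(R,j \right)} = R \left(2 + j\right)$ ($f{\left(R,j \right)} = \left(R + 0\right) \left(2 + j\right) = R \left(2 + j\right)$)
$f^{3}{\left(6,1 \right)} = \left(6 \left(2 + 1\right)\right)^{3} = \left(6 \cdot 3\right)^{3} = 18^{3} = 5832$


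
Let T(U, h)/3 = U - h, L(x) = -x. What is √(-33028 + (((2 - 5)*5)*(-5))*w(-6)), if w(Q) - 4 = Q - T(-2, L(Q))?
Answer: I*√31378 ≈ 177.14*I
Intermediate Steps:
T(U, h) = -3*h + 3*U (T(U, h) = 3*(U - h) = -3*h + 3*U)
w(Q) = 10 - 2*Q (w(Q) = 4 + (Q - (-(-3)*Q + 3*(-2))) = 4 + (Q - (3*Q - 6)) = 4 + (Q - (-6 + 3*Q)) = 4 + (Q + (6 - 3*Q)) = 4 + (6 - 2*Q) = 10 - 2*Q)
√(-33028 + (((2 - 5)*5)*(-5))*w(-6)) = √(-33028 + (((2 - 5)*5)*(-5))*(10 - 2*(-6))) = √(-33028 + (-3*5*(-5))*(10 + 12)) = √(-33028 - 15*(-5)*22) = √(-33028 + 75*22) = √(-33028 + 1650) = √(-31378) = I*√31378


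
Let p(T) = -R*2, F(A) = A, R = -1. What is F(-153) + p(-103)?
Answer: -151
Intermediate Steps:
p(T) = 2 (p(T) = -1*(-1)*2 = 1*2 = 2)
F(-153) + p(-103) = -153 + 2 = -151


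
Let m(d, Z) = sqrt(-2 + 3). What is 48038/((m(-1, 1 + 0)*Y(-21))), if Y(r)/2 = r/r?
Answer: 24019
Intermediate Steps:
m(d, Z) = 1 (m(d, Z) = sqrt(1) = 1)
Y(r) = 2 (Y(r) = 2*(r/r) = 2*1 = 2)
48038/((m(-1, 1 + 0)*Y(-21))) = 48038/((1*2)) = 48038/2 = 48038*(1/2) = 24019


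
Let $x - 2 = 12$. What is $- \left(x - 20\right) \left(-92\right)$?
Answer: $-552$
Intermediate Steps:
$x = 14$ ($x = 2 + 12 = 14$)
$- \left(x - 20\right) \left(-92\right) = - \left(14 - 20\right) \left(-92\right) = - \left(-6\right) \left(-92\right) = \left(-1\right) 552 = -552$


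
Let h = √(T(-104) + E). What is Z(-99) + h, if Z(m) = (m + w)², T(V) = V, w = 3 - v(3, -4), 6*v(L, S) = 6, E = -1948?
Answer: 9409 + 6*I*√57 ≈ 9409.0 + 45.299*I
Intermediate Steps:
v(L, S) = 1 (v(L, S) = (⅙)*6 = 1)
w = 2 (w = 3 - 1*1 = 3 - 1 = 2)
Z(m) = (2 + m)² (Z(m) = (m + 2)² = (2 + m)²)
h = 6*I*√57 (h = √(-104 - 1948) = √(-2052) = 6*I*√57 ≈ 45.299*I)
Z(-99) + h = (2 - 99)² + 6*I*√57 = (-97)² + 6*I*√57 = 9409 + 6*I*√57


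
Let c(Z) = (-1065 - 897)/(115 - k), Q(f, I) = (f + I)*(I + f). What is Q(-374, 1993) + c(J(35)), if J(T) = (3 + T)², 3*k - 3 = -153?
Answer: 144163201/55 ≈ 2.6211e+6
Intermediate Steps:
k = -50 (k = 1 + (⅓)*(-153) = 1 - 51 = -50)
Q(f, I) = (I + f)² (Q(f, I) = (I + f)*(I + f) = (I + f)²)
c(Z) = -654/55 (c(Z) = (-1065 - 897)/(115 - 1*(-50)) = -1962/(115 + 50) = -1962/165 = -1962*1/165 = -654/55)
Q(-374, 1993) + c(J(35)) = (1993 - 374)² - 654/55 = 1619² - 654/55 = 2621161 - 654/55 = 144163201/55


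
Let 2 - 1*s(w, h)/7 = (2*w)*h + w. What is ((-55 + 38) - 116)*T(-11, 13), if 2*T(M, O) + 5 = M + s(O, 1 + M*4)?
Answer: -1028489/2 ≈ -5.1424e+5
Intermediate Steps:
s(w, h) = 14 - 7*w - 14*h*w (s(w, h) = 14 - 7*((2*w)*h + w) = 14 - 7*(2*h*w + w) = 14 - 7*(w + 2*h*w) = 14 + (-7*w - 14*h*w) = 14 - 7*w - 14*h*w)
T(M, O) = 9/2 + M/2 - 7*O/2 - 7*O*(1 + 4*M) (T(M, O) = -5/2 + (M + (14 - 7*O - 14*(1 + M*4)*O))/2 = -5/2 + (M + (14 - 7*O - 14*(1 + 4*M)*O))/2 = -5/2 + (M + (14 - 7*O - 14*O*(1 + 4*M)))/2 = -5/2 + (14 + M - 7*O - 14*O*(1 + 4*M))/2 = -5/2 + (7 + M/2 - 7*O/2 - 7*O*(1 + 4*M)) = 9/2 + M/2 - 7*O/2 - 7*O*(1 + 4*M))
((-55 + 38) - 116)*T(-11, 13) = ((-55 + 38) - 116)*(9/2 + (½)*(-11) - 21/2*13 - 28*(-11)*13) = (-17 - 116)*(9/2 - 11/2 - 273/2 + 4004) = -133*7733/2 = -1028489/2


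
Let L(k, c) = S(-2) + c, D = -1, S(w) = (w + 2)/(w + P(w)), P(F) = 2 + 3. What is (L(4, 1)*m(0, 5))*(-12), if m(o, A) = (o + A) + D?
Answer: -48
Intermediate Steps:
P(F) = 5
S(w) = (2 + w)/(5 + w) (S(w) = (w + 2)/(w + 5) = (2 + w)/(5 + w))
L(k, c) = c (L(k, c) = (2 - 2)/(5 - 2) + c = 0/3 + c = (⅓)*0 + c = 0 + c = c)
m(o, A) = -1 + A + o (m(o, A) = (o + A) - 1 = (A + o) - 1 = -1 + A + o)
(L(4, 1)*m(0, 5))*(-12) = (1*(-1 + 5 + 0))*(-12) = (1*4)*(-12) = 4*(-12) = -48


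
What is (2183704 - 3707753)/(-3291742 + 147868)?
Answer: 1524049/3143874 ≈ 0.48477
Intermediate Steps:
(2183704 - 3707753)/(-3291742 + 147868) = -1524049/(-3143874) = -1524049*(-1/3143874) = 1524049/3143874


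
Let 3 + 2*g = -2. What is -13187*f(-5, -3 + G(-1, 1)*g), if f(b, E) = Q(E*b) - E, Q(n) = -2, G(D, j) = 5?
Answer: -356049/2 ≈ -1.7802e+5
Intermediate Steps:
g = -5/2 (g = -3/2 + (½)*(-2) = -3/2 - 1 = -5/2 ≈ -2.5000)
f(b, E) = -2 - E
-13187*f(-5, -3 + G(-1, 1)*g) = -13187*(-2 - (-3 + 5*(-5/2))) = -13187*(-2 - (-3 - 25/2)) = -13187*(-2 - 1*(-31/2)) = -13187*(-2 + 31/2) = -13187*27/2 = -356049/2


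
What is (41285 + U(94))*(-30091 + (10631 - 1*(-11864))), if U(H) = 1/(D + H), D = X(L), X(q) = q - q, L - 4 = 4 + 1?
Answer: -14739244218/47 ≈ -3.1360e+8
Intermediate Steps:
L = 9 (L = 4 + (4 + 1) = 4 + 5 = 9)
X(q) = 0
D = 0
U(H) = 1/H (U(H) = 1/(0 + H) = 1/H)
(41285 + U(94))*(-30091 + (10631 - 1*(-11864))) = (41285 + 1/94)*(-30091 + (10631 - 1*(-11864))) = (41285 + 1/94)*(-30091 + (10631 + 11864)) = 3880791*(-30091 + 22495)/94 = (3880791/94)*(-7596) = -14739244218/47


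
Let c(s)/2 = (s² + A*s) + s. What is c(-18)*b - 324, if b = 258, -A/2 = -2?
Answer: 120420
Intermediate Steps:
A = 4 (A = -2*(-2) = 4)
c(s) = 2*s² + 10*s (c(s) = 2*((s² + 4*s) + s) = 2*(s² + 5*s) = 2*s² + 10*s)
c(-18)*b - 324 = (2*(-18)*(5 - 18))*258 - 324 = (2*(-18)*(-13))*258 - 324 = 468*258 - 324 = 120744 - 324 = 120420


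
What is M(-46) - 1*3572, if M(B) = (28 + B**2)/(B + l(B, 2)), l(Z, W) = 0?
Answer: -83228/23 ≈ -3618.6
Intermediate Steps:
M(B) = (28 + B**2)/B (M(B) = (28 + B**2)/(B + 0) = (28 + B**2)/B)
M(-46) - 1*3572 = (-46 + 28/(-46)) - 1*3572 = (-46 + 28*(-1/46)) - 3572 = (-46 - 14/23) - 3572 = -1072/23 - 3572 = -83228/23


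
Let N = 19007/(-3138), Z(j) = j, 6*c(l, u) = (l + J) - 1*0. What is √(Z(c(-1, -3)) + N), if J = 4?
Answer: I*√13680111/1569 ≈ 2.3573*I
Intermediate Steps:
c(l, u) = ⅔ + l/6 (c(l, u) = ((l + 4) - 1*0)/6 = ((4 + l) + 0)/6 = (4 + l)/6 = ⅔ + l/6)
N = -19007/3138 (N = 19007*(-1/3138) = -19007/3138 ≈ -6.0570)
√(Z(c(-1, -3)) + N) = √((⅔ + (⅙)*(-1)) - 19007/3138) = √((⅔ - ⅙) - 19007/3138) = √(½ - 19007/3138) = √(-8719/1569) = I*√13680111/1569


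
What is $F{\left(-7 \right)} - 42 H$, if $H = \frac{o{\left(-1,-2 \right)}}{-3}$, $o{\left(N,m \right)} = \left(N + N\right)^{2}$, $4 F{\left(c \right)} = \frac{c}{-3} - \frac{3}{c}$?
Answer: $\frac{2381}{42} \approx 56.69$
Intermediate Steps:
$F{\left(c \right)} = - \frac{3}{4 c} - \frac{c}{12}$ ($F{\left(c \right)} = \frac{\frac{c}{-3} - \frac{3}{c}}{4} = \frac{c \left(- \frac{1}{3}\right) - \frac{3}{c}}{4} = \frac{- \frac{c}{3} - \frac{3}{c}}{4} = \frac{- \frac{3}{c} - \frac{c}{3}}{4} = - \frac{3}{4 c} - \frac{c}{12}$)
$o{\left(N,m \right)} = 4 N^{2}$ ($o{\left(N,m \right)} = \left(2 N\right)^{2} = 4 N^{2}$)
$H = - \frac{4}{3}$ ($H = \frac{4 \left(-1\right)^{2}}{-3} = 4 \cdot 1 \left(- \frac{1}{3}\right) = 4 \left(- \frac{1}{3}\right) = - \frac{4}{3} \approx -1.3333$)
$F{\left(-7 \right)} - 42 H = \frac{-9 - \left(-7\right)^{2}}{12 \left(-7\right)} - -56 = \frac{1}{12} \left(- \frac{1}{7}\right) \left(-9 - 49\right) + 56 = \frac{1}{12} \left(- \frac{1}{7}\right) \left(-58\right) + 56 = \frac{29}{42} + 56 = \frac{2381}{42}$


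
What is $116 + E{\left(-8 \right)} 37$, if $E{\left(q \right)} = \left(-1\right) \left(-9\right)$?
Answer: $449$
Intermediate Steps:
$E{\left(q \right)} = 9$
$116 + E{\left(-8 \right)} 37 = 116 + 9 \cdot 37 = 116 + 333 = 449$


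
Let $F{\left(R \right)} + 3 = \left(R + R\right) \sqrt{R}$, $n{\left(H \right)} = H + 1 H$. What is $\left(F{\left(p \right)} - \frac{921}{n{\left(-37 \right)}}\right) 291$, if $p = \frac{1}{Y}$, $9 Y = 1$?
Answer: $\frac{1366245}{74} \approx 18463.0$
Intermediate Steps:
$Y = \frac{1}{9}$ ($Y = \frac{1}{9} \cdot 1 = \frac{1}{9} \approx 0.11111$)
$n{\left(H \right)} = 2 H$ ($n{\left(H \right)} = H + H = 2 H$)
$p = 9$ ($p = \frac{1}{\frac{1}{9}} = 9$)
$F{\left(R \right)} = -3 + 2 R^{\frac{3}{2}}$ ($F{\left(R \right)} = -3 + \left(R + R\right) \sqrt{R} = -3 + 2 R \sqrt{R} = -3 + 2 R^{\frac{3}{2}}$)
$\left(F{\left(p \right)} - \frac{921}{n{\left(-37 \right)}}\right) 291 = \left(\left(-3 + 2 \cdot 9^{\frac{3}{2}}\right) - \frac{921}{2 \left(-37\right)}\right) 291 = \left(\left(-3 + 2 \cdot 27\right) - \frac{921}{-74}\right) 291 = \left(\left(-3 + 54\right) - - \frac{921}{74}\right) 291 = \left(51 + \frac{921}{74}\right) 291 = \frac{4695}{74} \cdot 291 = \frac{1366245}{74}$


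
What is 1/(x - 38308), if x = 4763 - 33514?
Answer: -1/67059 ≈ -1.4912e-5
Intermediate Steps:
x = -28751
1/(x - 38308) = 1/(-28751 - 38308) = 1/(-67059) = -1/67059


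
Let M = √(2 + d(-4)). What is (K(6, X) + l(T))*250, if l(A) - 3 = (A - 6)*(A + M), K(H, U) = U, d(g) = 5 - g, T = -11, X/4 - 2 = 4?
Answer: 53500 - 4250*√11 ≈ 39404.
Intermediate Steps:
X = 24 (X = 8 + 4*4 = 8 + 16 = 24)
M = √11 (M = √(2 + (5 - 1*(-4))) = √(2 + (5 + 4)) = √(2 + 9) = √11 ≈ 3.3166)
l(A) = 3 + (-6 + A)*(A + √11) (l(A) = 3 + (A - 6)*(A + √11) = 3 + (-6 + A)*(A + √11))
(K(6, X) + l(T))*250 = (24 + (3 + (-11)² - 6*(-11) - 6*√11 - 11*√11))*250 = (24 + (3 + 121 + 66 - 6*√11 - 11*√11))*250 = (24 + (190 - 17*√11))*250 = (214 - 17*√11)*250 = 53500 - 4250*√11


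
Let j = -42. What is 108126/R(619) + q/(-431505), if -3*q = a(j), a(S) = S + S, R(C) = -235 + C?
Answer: 7776149813/27616320 ≈ 281.58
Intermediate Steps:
a(S) = 2*S
q = 28 (q = -2*(-42)/3 = -1/3*(-84) = 28)
108126/R(619) + q/(-431505) = 108126/(-235 + 619) + 28/(-431505) = 108126/384 + 28*(-1/431505) = 108126*(1/384) - 28/431505 = 18021/64 - 28/431505 = 7776149813/27616320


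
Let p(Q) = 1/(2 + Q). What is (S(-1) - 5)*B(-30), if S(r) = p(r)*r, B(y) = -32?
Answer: 192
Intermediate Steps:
S(r) = r/(2 + r)
(S(-1) - 5)*B(-30) = (-1/(2 - 1) - 5)*(-32) = (-1/1 - 5)*(-32) = (-1*1 - 5)*(-32) = (-1 - 5)*(-32) = -6*(-32) = 192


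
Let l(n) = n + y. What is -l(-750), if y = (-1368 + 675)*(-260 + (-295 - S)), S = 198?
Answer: -521079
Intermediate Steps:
y = 521829 (y = (-1368 + 675)*(-260 + (-295 - 1*198)) = -693*(-260 + (-295 - 198)) = -693*(-260 - 493) = -693*(-753) = 521829)
l(n) = 521829 + n (l(n) = n + 521829 = 521829 + n)
-l(-750) = -(521829 - 750) = -1*521079 = -521079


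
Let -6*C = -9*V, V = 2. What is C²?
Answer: 9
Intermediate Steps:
C = 3 (C = -(-3)*2/2 = -⅙*(-18) = 3)
C² = 3² = 9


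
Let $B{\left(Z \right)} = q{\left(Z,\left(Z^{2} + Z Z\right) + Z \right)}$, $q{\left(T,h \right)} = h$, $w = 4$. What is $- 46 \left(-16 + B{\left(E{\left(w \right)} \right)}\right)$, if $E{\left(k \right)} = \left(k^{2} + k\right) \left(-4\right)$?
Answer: $-584384$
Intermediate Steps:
$E{\left(k \right)} = - 4 k - 4 k^{2}$ ($E{\left(k \right)} = \left(k + k^{2}\right) \left(-4\right) = - 4 k - 4 k^{2}$)
$B{\left(Z \right)} = Z + 2 Z^{2}$ ($B{\left(Z \right)} = \left(Z^{2} + Z Z\right) + Z = \left(Z^{2} + Z^{2}\right) + Z = 2 Z^{2} + Z = Z + 2 Z^{2}$)
$- 46 \left(-16 + B{\left(E{\left(w \right)} \right)}\right) = - 46 \left(-16 + \left(-4\right) 4 \left(1 + 4\right) \left(1 + 2 \left(\left(-4\right) 4 \left(1 + 4\right)\right)\right)\right) = - 46 \left(-16 + \left(-4\right) 4 \cdot 5 \left(1 + 2 \left(\left(-4\right) 4 \cdot 5\right)\right)\right) = - 46 \left(-16 - 80 \left(1 + 2 \left(-80\right)\right)\right) = - 46 \left(-16 - 80 \left(1 - 160\right)\right) = - 46 \left(-16 - -12720\right) = - 46 \left(-16 + 12720\right) = \left(-46\right) 12704 = -584384$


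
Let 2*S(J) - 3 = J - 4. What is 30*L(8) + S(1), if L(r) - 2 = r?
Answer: 300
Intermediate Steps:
S(J) = -1/2 + J/2 (S(J) = 3/2 + (J - 4)/2 = 3/2 + (-4 + J)/2 = 3/2 + (-2 + J/2) = -1/2 + J/2)
L(r) = 2 + r
30*L(8) + S(1) = 30*(2 + 8) + (-1/2 + (1/2)*1) = 30*10 + (-1/2 + 1/2) = 300 + 0 = 300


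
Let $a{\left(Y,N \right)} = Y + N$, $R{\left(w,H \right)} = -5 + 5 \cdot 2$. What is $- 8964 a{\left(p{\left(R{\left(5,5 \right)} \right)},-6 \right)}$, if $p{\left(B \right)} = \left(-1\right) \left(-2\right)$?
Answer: $35856$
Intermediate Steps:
$R{\left(w,H \right)} = 5$ ($R{\left(w,H \right)} = -5 + 10 = 5$)
$p{\left(B \right)} = 2$
$a{\left(Y,N \right)} = N + Y$
$- 8964 a{\left(p{\left(R{\left(5,5 \right)} \right)},-6 \right)} = - 8964 \left(-6 + 2\right) = \left(-8964\right) \left(-4\right) = 35856$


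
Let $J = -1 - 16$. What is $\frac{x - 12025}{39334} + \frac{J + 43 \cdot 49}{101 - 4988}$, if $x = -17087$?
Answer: $- \frac{112239202}{96112629} \approx -1.1678$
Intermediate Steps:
$J = -17$ ($J = -1 - 16 = -17$)
$\frac{x - 12025}{39334} + \frac{J + 43 \cdot 49}{101 - 4988} = \frac{-17087 - 12025}{39334} + \frac{-17 + 43 \cdot 49}{101 - 4988} = \left(-29112\right) \frac{1}{39334} + \frac{-17 + 2107}{101 - 4988} = - \frac{14556}{19667} + \frac{2090}{-4887} = - \frac{14556}{19667} + 2090 \left(- \frac{1}{4887}\right) = - \frac{14556}{19667} - \frac{2090}{4887} = - \frac{112239202}{96112629}$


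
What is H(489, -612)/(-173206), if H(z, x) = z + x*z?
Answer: 298779/173206 ≈ 1.7250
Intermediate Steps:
H(489, -612)/(-173206) = (489*(1 - 612))/(-173206) = (489*(-611))*(-1/173206) = -298779*(-1/173206) = 298779/173206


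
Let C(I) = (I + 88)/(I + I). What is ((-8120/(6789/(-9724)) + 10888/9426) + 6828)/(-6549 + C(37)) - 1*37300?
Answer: -64253542183141172/1722484873673 ≈ -37303.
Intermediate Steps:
C(I) = (88 + I)/(2*I) (C(I) = (88 + I)/((2*I)) = (88 + I)*(1/(2*I)) = (88 + I)/(2*I))
((-8120/(6789/(-9724)) + 10888/9426) + 6828)/(-6549 + C(37)) - 1*37300 = ((-8120/(6789/(-9724)) + 10888/9426) + 6828)/(-6549 + (1/2)*(88 + 37)/37) - 1*37300 = ((-8120/(6789*(-1/9724)) + 10888*(1/9426)) + 6828)/(-6549 + (1/2)*(1/37)*125) - 37300 = ((-8120/(-6789/9724) + 5444/4713) + 6828)/(-6549 + 125/74) - 37300 = ((-8120*(-9724/6789) + 5444/4713) + 6828)/(-484501/74) - 37300 = ((78958880/6789 + 5444/4713) + 6828)*(-74/484501) - 37300 = (41352240084/3555173 + 6828)*(-74/484501) - 37300 = (65626961328/3555173)*(-74/484501) - 37300 = -4856395138272/1722484873673 - 37300 = -64253542183141172/1722484873673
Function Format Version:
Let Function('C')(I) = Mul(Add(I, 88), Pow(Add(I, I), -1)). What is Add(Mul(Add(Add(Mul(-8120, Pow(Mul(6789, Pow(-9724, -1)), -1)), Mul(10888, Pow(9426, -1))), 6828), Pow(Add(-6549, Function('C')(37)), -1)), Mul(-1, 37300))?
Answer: Rational(-64253542183141172, 1722484873673) ≈ -37303.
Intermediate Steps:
Function('C')(I) = Mul(Rational(1, 2), Pow(I, -1), Add(88, I)) (Function('C')(I) = Mul(Add(88, I), Pow(Mul(2, I), -1)) = Mul(Add(88, I), Mul(Rational(1, 2), Pow(I, -1))) = Mul(Rational(1, 2), Pow(I, -1), Add(88, I)))
Add(Mul(Add(Add(Mul(-8120, Pow(Mul(6789, Pow(-9724, -1)), -1)), Mul(10888, Pow(9426, -1))), 6828), Pow(Add(-6549, Function('C')(37)), -1)), Mul(-1, 37300)) = Add(Mul(Add(Add(Mul(-8120, Pow(Mul(6789, Pow(-9724, -1)), -1)), Mul(10888, Pow(9426, -1))), 6828), Pow(Add(-6549, Mul(Rational(1, 2), Pow(37, -1), Add(88, 37))), -1)), Mul(-1, 37300)) = Add(Mul(Add(Add(Mul(-8120, Pow(Mul(6789, Rational(-1, 9724)), -1)), Mul(10888, Rational(1, 9426))), 6828), Pow(Add(-6549, Mul(Rational(1, 2), Rational(1, 37), 125)), -1)), -37300) = Add(Mul(Add(Add(Mul(-8120, Pow(Rational(-6789, 9724), -1)), Rational(5444, 4713)), 6828), Pow(Add(-6549, Rational(125, 74)), -1)), -37300) = Add(Mul(Add(Add(Mul(-8120, Rational(-9724, 6789)), Rational(5444, 4713)), 6828), Pow(Rational(-484501, 74), -1)), -37300) = Add(Mul(Add(Add(Rational(78958880, 6789), Rational(5444, 4713)), 6828), Rational(-74, 484501)), -37300) = Add(Mul(Add(Rational(41352240084, 3555173), 6828), Rational(-74, 484501)), -37300) = Add(Mul(Rational(65626961328, 3555173), Rational(-74, 484501)), -37300) = Add(Rational(-4856395138272, 1722484873673), -37300) = Rational(-64253542183141172, 1722484873673)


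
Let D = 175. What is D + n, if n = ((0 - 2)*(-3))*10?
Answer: 235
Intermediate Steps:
n = 60 (n = -2*(-3)*10 = 6*10 = 60)
D + n = 175 + 60 = 235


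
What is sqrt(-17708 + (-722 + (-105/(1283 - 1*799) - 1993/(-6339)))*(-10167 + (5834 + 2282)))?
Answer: sqrt(28451534423148183)/139458 ≈ 1209.5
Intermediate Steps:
sqrt(-17708 + (-722 + (-105/(1283 - 1*799) - 1993/(-6339)))*(-10167 + (5834 + 2282))) = sqrt(-17708 + (-722 + (-105/(1283 - 799) - 1993*(-1/6339)))*(-10167 + 8116)) = sqrt(-17708 + (-722 + (-105/484 + 1993/6339))*(-2051)) = sqrt(-17708 + (-722 + 299017/3068076)*(-2051)) = sqrt(-17708 - 2214851855/3068076*(-2051)) = sqrt(-17708 + 4542661154605/3068076) = sqrt(4488331664797/3068076) = sqrt(28451534423148183)/139458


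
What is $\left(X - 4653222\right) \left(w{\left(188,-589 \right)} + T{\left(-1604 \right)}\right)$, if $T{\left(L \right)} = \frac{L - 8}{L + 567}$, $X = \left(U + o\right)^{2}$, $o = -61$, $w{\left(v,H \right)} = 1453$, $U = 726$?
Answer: $- \frac{6351754177881}{1037} \approx -6.1251 \cdot 10^{9}$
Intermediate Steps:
$X = 442225$ ($X = \left(726 - 61\right)^{2} = 665^{2} = 442225$)
$T{\left(L \right)} = \frac{-8 + L}{567 + L}$
$\left(X - 4653222\right) \left(w{\left(188,-589 \right)} + T{\left(-1604 \right)}\right) = \left(442225 - 4653222\right) \left(1453 + \frac{-8 - 1604}{567 - 1604}\right) = - 4210997 \left(1453 + \frac{1}{-1037} \left(-1612\right)\right) = - 4210997 \left(1453 - - \frac{1612}{1037}\right) = - 4210997 \left(1453 + \frac{1612}{1037}\right) = \left(-4210997\right) \frac{1508373}{1037} = - \frac{6351754177881}{1037}$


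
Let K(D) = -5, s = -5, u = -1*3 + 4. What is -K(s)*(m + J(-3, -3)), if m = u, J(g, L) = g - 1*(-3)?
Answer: 5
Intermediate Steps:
J(g, L) = 3 + g (J(g, L) = g + 3 = 3 + g)
u = 1 (u = -3 + 4 = 1)
m = 1
-K(s)*(m + J(-3, -3)) = -(-5)*(1 + (3 - 3)) = -(-5)*(1 + 0) = -(-5) = -1*(-5) = 5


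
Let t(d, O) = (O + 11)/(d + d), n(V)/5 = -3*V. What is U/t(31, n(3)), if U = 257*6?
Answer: -47802/17 ≈ -2811.9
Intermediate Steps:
U = 1542
n(V) = -15*V (n(V) = 5*(-3*V) = -15*V)
t(d, O) = (11 + O)/(2*d) (t(d, O) = (11 + O)/((2*d)) = (11 + O)*(1/(2*d)) = (11 + O)/(2*d))
U/t(31, n(3)) = 1542/(((1/2)*(11 - 15*3)/31)) = 1542/(((1/2)*(1/31)*(11 - 45))) = 1542/(((1/2)*(1/31)*(-34))) = 1542/(-17/31) = 1542*(-31/17) = -47802/17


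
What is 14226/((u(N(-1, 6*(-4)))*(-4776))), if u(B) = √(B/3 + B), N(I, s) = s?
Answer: 2371*I*√2/6368 ≈ 0.52656*I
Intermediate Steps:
u(B) = 2*√3*√B/3 (u(B) = √(B*(⅓) + B) = √(B/3 + B) = √(4*B/3) = 2*√3*√B/3)
14226/((u(N(-1, 6*(-4)))*(-4776))) = 14226/(((2*√3*√(6*(-4))/3)*(-4776))) = 14226/(((2*√3*√(-24)/3)*(-4776))) = 14226/(((2*√3*(2*I*√6)/3)*(-4776))) = 14226/(((4*I*√2)*(-4776))) = 14226/((-19104*I*√2)) = 14226*(I*√2/38208) = 2371*I*√2/6368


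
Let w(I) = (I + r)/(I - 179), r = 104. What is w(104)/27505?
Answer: -208/2062875 ≈ -0.00010083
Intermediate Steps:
w(I) = (104 + I)/(-179 + I) (w(I) = (I + 104)/(I - 179) = (104 + I)/(-179 + I))
w(104)/27505 = ((104 + 104)/(-179 + 104))/27505 = (208/(-75))*(1/27505) = -1/75*208*(1/27505) = -208/75*1/27505 = -208/2062875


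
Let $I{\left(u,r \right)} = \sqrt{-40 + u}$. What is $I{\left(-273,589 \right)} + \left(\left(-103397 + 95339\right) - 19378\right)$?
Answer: $-27436 + i \sqrt{313} \approx -27436.0 + 17.692 i$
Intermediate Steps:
$I{\left(-273,589 \right)} + \left(\left(-103397 + 95339\right) - 19378\right) = \sqrt{-40 - 273} + \left(\left(-103397 + 95339\right) - 19378\right) = \sqrt{-313} - 27436 = i \sqrt{313} - 27436 = -27436 + i \sqrt{313}$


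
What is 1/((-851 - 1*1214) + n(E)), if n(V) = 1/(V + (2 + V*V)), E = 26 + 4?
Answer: -932/1924579 ≈ -0.00048426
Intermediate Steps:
E = 30
n(V) = 1/(2 + V + V²) (n(V) = 1/(V + (2 + V²)) = 1/(2 + V + V²))
1/((-851 - 1*1214) + n(E)) = 1/((-851 - 1*1214) + 1/(2 + 30 + 30²)) = 1/((-851 - 1214) + 1/(2 + 30 + 900)) = 1/(-2065 + 1/932) = 1/(-1924579/932) = -932/1924579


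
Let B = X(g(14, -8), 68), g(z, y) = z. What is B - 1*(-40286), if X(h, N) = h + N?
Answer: 40368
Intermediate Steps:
X(h, N) = N + h
B = 82 (B = 68 + 14 = 82)
B - 1*(-40286) = 82 - 1*(-40286) = 82 + 40286 = 40368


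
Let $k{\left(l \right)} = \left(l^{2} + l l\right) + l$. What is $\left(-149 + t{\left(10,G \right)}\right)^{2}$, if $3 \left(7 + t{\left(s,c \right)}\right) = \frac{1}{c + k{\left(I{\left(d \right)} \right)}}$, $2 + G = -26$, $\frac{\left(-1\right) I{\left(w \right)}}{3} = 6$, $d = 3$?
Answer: $\frac{79374610225}{3261636} \approx 24336.0$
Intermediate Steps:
$I{\left(w \right)} = -18$ ($I{\left(w \right)} = \left(-3\right) 6 = -18$)
$G = -28$ ($G = -2 - 26 = -28$)
$k{\left(l \right)} = l + 2 l^{2}$ ($k{\left(l \right)} = \left(l^{2} + l^{2}\right) + l = 2 l^{2} + l = l + 2 l^{2}$)
$t{\left(s,c \right)} = -7 + \frac{1}{3 \left(630 + c\right)}$ ($t{\left(s,c \right)} = -7 + \frac{1}{3 \left(c - 18 \left(1 + 2 \left(-18\right)\right)\right)} = -7 + \frac{1}{3 \left(c - 18 \left(1 - 36\right)\right)} = -7 + \frac{1}{3 \left(c - -630\right)} = -7 + \frac{1}{3 \left(c + 630\right)} = -7 + \frac{1}{3 \left(630 + c\right)}$)
$\left(-149 + t{\left(10,G \right)}\right)^{2} = \left(-149 + \frac{-13229 - -588}{3 \left(630 - 28\right)}\right)^{2} = \left(-149 + \frac{-13229 + 588}{3 \cdot 602}\right)^{2} = \left(-149 + \frac{1}{3} \cdot \frac{1}{602} \left(-12641\right)\right)^{2} = \left(-149 - \frac{12641}{1806}\right)^{2} = \left(- \frac{281735}{1806}\right)^{2} = \frac{79374610225}{3261636}$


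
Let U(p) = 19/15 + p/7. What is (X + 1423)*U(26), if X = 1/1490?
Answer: 369633911/52150 ≈ 7087.9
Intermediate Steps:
U(p) = 19/15 + p/7 (U(p) = 19*(1/15) + p*(⅐) = 19/15 + p/7)
X = 1/1490 ≈ 0.00067114
(X + 1423)*U(26) = (1/1490 + 1423)*(19/15 + (⅐)*26) = 2120271*(19/15 + 26/7)/1490 = (2120271/1490)*(523/105) = 369633911/52150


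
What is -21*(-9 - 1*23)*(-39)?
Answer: -26208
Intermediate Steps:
-21*(-9 - 1*23)*(-39) = -21*(-9 - 23)*(-39) = -21*(-32)*(-39) = 672*(-39) = -26208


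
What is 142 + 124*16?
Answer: 2126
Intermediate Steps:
142 + 124*16 = 142 + 1984 = 2126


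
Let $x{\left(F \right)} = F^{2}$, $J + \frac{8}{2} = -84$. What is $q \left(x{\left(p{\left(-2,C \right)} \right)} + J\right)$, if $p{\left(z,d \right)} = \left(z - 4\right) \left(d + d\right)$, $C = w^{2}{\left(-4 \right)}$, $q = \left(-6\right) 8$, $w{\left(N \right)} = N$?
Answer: $-1765248$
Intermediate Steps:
$J = -88$ ($J = -4 - 84 = -88$)
$q = -48$
$C = 16$ ($C = \left(-4\right)^{2} = 16$)
$p{\left(z,d \right)} = 2 d \left(-4 + z\right)$ ($p{\left(z,d \right)} = \left(-4 + z\right) 2 d = 2 d \left(-4 + z\right)$)
$q \left(x{\left(p{\left(-2,C \right)} \right)} + J\right) = - 48 \left(\left(2 \cdot 16 \left(-4 - 2\right)\right)^{2} - 88\right) = - 48 \left(\left(2 \cdot 16 \left(-6\right)\right)^{2} - 88\right) = - 48 \left(\left(-192\right)^{2} - 88\right) = - 48 \left(36864 - 88\right) = \left(-48\right) 36776 = -1765248$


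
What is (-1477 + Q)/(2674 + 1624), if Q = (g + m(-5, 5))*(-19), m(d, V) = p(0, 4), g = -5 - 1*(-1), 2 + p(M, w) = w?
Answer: -1439/4298 ≈ -0.33481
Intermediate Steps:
p(M, w) = -2 + w
g = -4 (g = -5 + 1 = -4)
m(d, V) = 2 (m(d, V) = -2 + 4 = 2)
Q = 38 (Q = (-4 + 2)*(-19) = -2*(-19) = 38)
(-1477 + Q)/(2674 + 1624) = (-1477 + 38)/(2674 + 1624) = -1439/4298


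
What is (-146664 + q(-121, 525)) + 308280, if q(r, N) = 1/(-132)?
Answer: 21333311/132 ≈ 1.6162e+5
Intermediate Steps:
q(r, N) = -1/132
(-146664 + q(-121, 525)) + 308280 = (-146664 - 1/132) + 308280 = -19359649/132 + 308280 = 21333311/132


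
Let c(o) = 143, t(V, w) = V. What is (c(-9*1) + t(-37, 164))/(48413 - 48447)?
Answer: -53/17 ≈ -3.1176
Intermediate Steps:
(c(-9*1) + t(-37, 164))/(48413 - 48447) = (143 - 37)/(48413 - 48447) = 106/(-34) = 106*(-1/34) = -53/17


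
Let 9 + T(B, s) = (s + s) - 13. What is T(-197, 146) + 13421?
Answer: 13691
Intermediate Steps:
T(B, s) = -22 + 2*s (T(B, s) = -9 + ((s + s) - 13) = -9 + (2*s - 13) = -9 + (-13 + 2*s) = -22 + 2*s)
T(-197, 146) + 13421 = (-22 + 2*146) + 13421 = (-22 + 292) + 13421 = 270 + 13421 = 13691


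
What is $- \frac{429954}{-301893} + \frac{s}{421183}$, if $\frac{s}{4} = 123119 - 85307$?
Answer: $\frac{75583342682}{42384066473} \approx 1.7833$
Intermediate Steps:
$s = 151248$ ($s = 4 \left(123119 - 85307\right) = 4 \cdot 37812 = 151248$)
$- \frac{429954}{-301893} + \frac{s}{421183} = - \frac{429954}{-301893} + \frac{151248}{421183} = \left(-429954\right) \left(- \frac{1}{301893}\right) + 151248 \cdot \frac{1}{421183} = \frac{143318}{100631} + \frac{151248}{421183} = \frac{75583342682}{42384066473}$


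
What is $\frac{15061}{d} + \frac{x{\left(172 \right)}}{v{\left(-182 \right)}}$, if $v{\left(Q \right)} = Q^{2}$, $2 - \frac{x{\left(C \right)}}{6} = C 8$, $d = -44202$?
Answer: $- \frac{215820463}{366036762} \approx -0.58961$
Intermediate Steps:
$x{\left(C \right)} = 12 - 48 C$ ($x{\left(C \right)} = 12 - 6 C 8 = 12 - 6 \cdot 8 C = 12 - 48 C$)
$\frac{15061}{d} + \frac{x{\left(172 \right)}}{v{\left(-182 \right)}} = \frac{15061}{-44202} + \frac{12 - 8256}{\left(-182\right)^{2}} = 15061 \left(- \frac{1}{44202}\right) + \frac{12 - 8256}{33124} = - \frac{15061}{44202} - \frac{2061}{8281} = - \frac{215820463}{366036762}$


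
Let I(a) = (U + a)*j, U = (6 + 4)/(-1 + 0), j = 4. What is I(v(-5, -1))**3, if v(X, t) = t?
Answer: -85184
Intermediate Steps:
U = -10 (U = 10/(-1) = 10*(-1) = -10)
I(a) = -40 + 4*a (I(a) = (-10 + a)*4 = -40 + 4*a)
I(v(-5, -1))**3 = (-40 + 4*(-1))**3 = (-40 - 4)**3 = (-44)**3 = -85184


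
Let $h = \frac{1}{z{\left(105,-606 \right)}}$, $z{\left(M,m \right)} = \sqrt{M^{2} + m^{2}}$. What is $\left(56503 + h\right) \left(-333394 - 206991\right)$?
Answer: $-30533373655 - \frac{540385 \sqrt{42029}}{126087} \approx -3.0533 \cdot 10^{10}$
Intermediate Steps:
$h = \frac{\sqrt{42029}}{126087}$ ($h = \frac{1}{\sqrt{105^{2} + \left(-606\right)^{2}}} = \frac{1}{\sqrt{11025 + 367236}} = \frac{1}{\sqrt{378261}} = \frac{1}{3 \sqrt{42029}} = \frac{\sqrt{42029}}{126087} \approx 0.0016259$)
$\left(56503 + h\right) \left(-333394 - 206991\right) = \left(56503 + \frac{\sqrt{42029}}{126087}\right) \left(-333394 - 206991\right) = \left(56503 + \frac{\sqrt{42029}}{126087}\right) \left(-540385\right) = -30533373655 - \frac{540385 \sqrt{42029}}{126087}$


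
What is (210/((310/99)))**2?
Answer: 4322241/961 ≈ 4497.6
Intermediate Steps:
(210/((310/99)))**2 = (210/((310*(1/99))))**2 = (210/(310/99))**2 = (210*(99/310))**2 = (2079/31)**2 = 4322241/961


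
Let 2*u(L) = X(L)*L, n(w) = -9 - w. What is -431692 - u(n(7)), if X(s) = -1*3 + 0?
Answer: -431716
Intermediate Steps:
X(s) = -3 (X(s) = -3 + 0 = -3)
u(L) = -3*L/2 (u(L) = (-3*L)/2 = -3*L/2)
-431692 - u(n(7)) = -431692 - (-3)*(-9 - 1*7)/2 = -431692 - (-3)*(-9 - 7)/2 = -431692 - (-3)*(-16)/2 = -431692 - 1*24 = -431692 - 24 = -431716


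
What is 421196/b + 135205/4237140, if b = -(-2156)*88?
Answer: 22628982421/10048801224 ≈ 2.2519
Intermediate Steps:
b = 189728 (b = -98*(-1936) = 189728)
421196/b + 135205/4237140 = 421196/189728 + 135205/4237140 = 421196*(1/189728) + 135205*(1/4237140) = 105299/47432 + 27041/847428 = 22628982421/10048801224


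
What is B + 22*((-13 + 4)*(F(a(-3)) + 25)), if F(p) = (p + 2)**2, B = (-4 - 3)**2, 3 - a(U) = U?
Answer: -17573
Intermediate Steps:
a(U) = 3 - U
B = 49 (B = (-7)**2 = 49)
F(p) = (2 + p)**2
B + 22*((-13 + 4)*(F(a(-3)) + 25)) = 49 + 22*((-13 + 4)*((2 + (3 - 1*(-3)))**2 + 25)) = 49 + 22*(-9*((2 + (3 + 3))**2 + 25)) = 49 + 22*(-9*((2 + 6)**2 + 25)) = 49 + 22*(-9*(8**2 + 25)) = 49 + 22*(-9*(64 + 25)) = 49 + 22*(-9*89) = 49 + 22*(-801) = 49 - 17622 = -17573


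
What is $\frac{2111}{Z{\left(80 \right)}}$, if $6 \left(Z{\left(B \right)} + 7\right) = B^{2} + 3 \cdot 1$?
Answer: $\frac{12666}{6361} \approx 1.9912$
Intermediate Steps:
$Z{\left(B \right)} = - \frac{13}{2} + \frac{B^{2}}{6}$ ($Z{\left(B \right)} = -7 + \frac{B^{2} + 3 \cdot 1}{6} = -7 + \frac{B^{2} + 3}{6} = -7 + \frac{3 + B^{2}}{6} = -7 + \left(\frac{1}{2} + \frac{B^{2}}{6}\right) = - \frac{13}{2} + \frac{B^{2}}{6}$)
$\frac{2111}{Z{\left(80 \right)}} = \frac{2111}{- \frac{13}{2} + \frac{80^{2}}{6}} = \frac{2111}{- \frac{13}{2} + \frac{1}{6} \cdot 6400} = \frac{2111}{- \frac{13}{2} + \frac{3200}{3}} = \frac{2111}{\frac{6361}{6}} = 2111 \cdot \frac{6}{6361} = \frac{12666}{6361}$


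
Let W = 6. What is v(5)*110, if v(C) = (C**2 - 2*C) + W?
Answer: 2310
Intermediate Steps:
v(C) = 6 + C**2 - 2*C (v(C) = (C**2 - 2*C) + 6 = 6 + C**2 - 2*C)
v(5)*110 = (6 + 5**2 - 2*5)*110 = (6 + 25 - 10)*110 = 21*110 = 2310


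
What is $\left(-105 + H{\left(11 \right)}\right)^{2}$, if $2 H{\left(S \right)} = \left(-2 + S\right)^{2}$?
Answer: $\frac{16641}{4} \approx 4160.3$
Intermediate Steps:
$H{\left(S \right)} = \frac{\left(-2 + S\right)^{2}}{2}$
$\left(-105 + H{\left(11 \right)}\right)^{2} = \left(-105 + \frac{\left(-2 + 11\right)^{2}}{2}\right)^{2} = \left(-105 + \frac{9^{2}}{2}\right)^{2} = \left(-105 + \frac{1}{2} \cdot 81\right)^{2} = \left(-105 + \frac{81}{2}\right)^{2} = \left(- \frac{129}{2}\right)^{2} = \frac{16641}{4}$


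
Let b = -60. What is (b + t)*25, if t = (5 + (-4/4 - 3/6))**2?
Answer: -4775/4 ≈ -1193.8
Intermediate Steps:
t = 49/4 (t = (5 + (-4*1/4 - 3*1/6))**2 = (5 + (-1 - 1/2))**2 = (5 - 3/2)**2 = (7/2)**2 = 49/4 ≈ 12.250)
(b + t)*25 = (-60 + 49/4)*25 = -191/4*25 = -4775/4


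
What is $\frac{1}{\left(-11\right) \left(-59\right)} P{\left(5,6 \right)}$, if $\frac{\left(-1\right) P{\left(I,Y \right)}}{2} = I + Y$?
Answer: $- \frac{2}{59} \approx -0.033898$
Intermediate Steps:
$P{\left(I,Y \right)} = - 2 I - 2 Y$ ($P{\left(I,Y \right)} = - 2 \left(I + Y\right) = - 2 I - 2 Y$)
$\frac{1}{\left(-11\right) \left(-59\right)} P{\left(5,6 \right)} = \frac{1}{\left(-11\right) \left(-59\right)} \left(\left(-2\right) 5 - 12\right) = \left(- \frac{1}{11}\right) \left(- \frac{1}{59}\right) \left(-10 - 12\right) = \frac{1}{649} \left(-22\right) = - \frac{2}{59}$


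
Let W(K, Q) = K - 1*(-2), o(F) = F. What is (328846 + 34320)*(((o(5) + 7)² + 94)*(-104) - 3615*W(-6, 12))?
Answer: -3737704472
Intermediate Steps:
W(K, Q) = 2 + K (W(K, Q) = K + 2 = 2 + K)
(328846 + 34320)*(((o(5) + 7)² + 94)*(-104) - 3615*W(-6, 12)) = (328846 + 34320)*(((5 + 7)² + 94)*(-104) - 3615*(2 - 6)) = 363166*((12² + 94)*(-104) - 3615*(-4)) = 363166*((144 + 94)*(-104) + 14460) = 363166*(238*(-104) + 14460) = 363166*(-24752 + 14460) = 363166*(-10292) = -3737704472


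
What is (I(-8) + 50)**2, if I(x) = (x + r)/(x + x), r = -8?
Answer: 2601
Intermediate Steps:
I(x) = (-8 + x)/(2*x) (I(x) = (x - 8)/(x + x) = (-8 + x)/((2*x)) = (-8 + x)*(1/(2*x)) = (-8 + x)/(2*x))
(I(-8) + 50)**2 = ((1/2)*(-8 - 8)/(-8) + 50)**2 = ((1/2)*(-1/8)*(-16) + 50)**2 = (1 + 50)**2 = 51**2 = 2601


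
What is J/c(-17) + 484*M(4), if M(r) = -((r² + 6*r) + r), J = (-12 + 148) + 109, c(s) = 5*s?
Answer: -362081/17 ≈ -21299.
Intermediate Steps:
J = 245 (J = 136 + 109 = 245)
M(r) = -r² - 7*r (M(r) = -(r² + 7*r) = -r² - 7*r)
J/c(-17) + 484*M(4) = 245/((5*(-17))) + 484*(-1*4*(7 + 4)) = 245/(-85) + 484*(-1*4*11) = 245*(-1/85) + 484*(-44) = -49/17 - 21296 = -362081/17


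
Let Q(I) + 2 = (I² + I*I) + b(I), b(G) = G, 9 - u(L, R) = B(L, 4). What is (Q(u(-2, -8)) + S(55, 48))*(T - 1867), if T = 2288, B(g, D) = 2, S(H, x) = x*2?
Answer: 83779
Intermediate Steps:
S(H, x) = 2*x
u(L, R) = 7 (u(L, R) = 9 - 1*2 = 9 - 2 = 7)
Q(I) = -2 + I + 2*I² (Q(I) = -2 + ((I² + I*I) + I) = -2 + ((I² + I²) + I) = -2 + (2*I² + I) = -2 + (I + 2*I²) = -2 + I + 2*I²)
(Q(u(-2, -8)) + S(55, 48))*(T - 1867) = ((-2 + 7 + 2*7²) + 2*48)*(2288 - 1867) = ((-2 + 7 + 2*49) + 96)*421 = ((-2 + 7 + 98) + 96)*421 = (103 + 96)*421 = 199*421 = 83779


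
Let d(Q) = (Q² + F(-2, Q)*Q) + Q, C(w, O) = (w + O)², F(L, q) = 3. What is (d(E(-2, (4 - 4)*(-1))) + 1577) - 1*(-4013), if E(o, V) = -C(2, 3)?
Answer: 6115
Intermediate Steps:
C(w, O) = (O + w)²
E(o, V) = -25 (E(o, V) = -(3 + 2)² = -1*5² = -1*25 = -25)
d(Q) = Q² + 4*Q (d(Q) = (Q² + 3*Q) + Q = Q² + 4*Q)
(d(E(-2, (4 - 4)*(-1))) + 1577) - 1*(-4013) = (-25*(4 - 25) + 1577) - 1*(-4013) = (-25*(-21) + 1577) + 4013 = (525 + 1577) + 4013 = 2102 + 4013 = 6115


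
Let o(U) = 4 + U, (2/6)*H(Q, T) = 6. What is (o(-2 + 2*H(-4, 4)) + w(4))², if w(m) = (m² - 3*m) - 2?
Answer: 1600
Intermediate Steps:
H(Q, T) = 18 (H(Q, T) = 3*6 = 18)
w(m) = -2 + m² - 3*m
(o(-2 + 2*H(-4, 4)) + w(4))² = ((4 + (-2 + 2*18)) + (-2 + 4² - 3*4))² = ((4 + (-2 + 36)) + (-2 + 16 - 12))² = ((4 + 34) + 2)² = (38 + 2)² = 40² = 1600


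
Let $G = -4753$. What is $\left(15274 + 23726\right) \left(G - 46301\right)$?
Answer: $-1991106000$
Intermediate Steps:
$\left(15274 + 23726\right) \left(G - 46301\right) = \left(15274 + 23726\right) \left(-4753 - 46301\right) = 39000 \left(-51054\right) = -1991106000$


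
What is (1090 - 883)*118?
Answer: 24426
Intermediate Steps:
(1090 - 883)*118 = 207*118 = 24426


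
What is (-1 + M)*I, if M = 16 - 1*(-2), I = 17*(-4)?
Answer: -1156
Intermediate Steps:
I = -68
M = 18 (M = 16 + 2 = 18)
(-1 + M)*I = (-1 + 18)*(-68) = 17*(-68) = -1156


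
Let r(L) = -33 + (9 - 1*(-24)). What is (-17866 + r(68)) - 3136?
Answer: -21002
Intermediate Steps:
r(L) = 0 (r(L) = -33 + (9 + 24) = -33 + 33 = 0)
(-17866 + r(68)) - 3136 = (-17866 + 0) - 3136 = -17866 - 3136 = -21002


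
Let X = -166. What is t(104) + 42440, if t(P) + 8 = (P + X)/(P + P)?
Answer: 4412897/104 ≈ 42432.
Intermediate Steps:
t(P) = -8 + (-166 + P)/(2*P) (t(P) = -8 + (P - 166)/(P + P) = -8 + (-166 + P)/((2*P)) = -8 + (-166 + P)*(1/(2*P)) = -8 + (-166 + P)/(2*P))
t(104) + 42440 = (-15/2 - 83/104) + 42440 = -863/104 + 42440 = 4412897/104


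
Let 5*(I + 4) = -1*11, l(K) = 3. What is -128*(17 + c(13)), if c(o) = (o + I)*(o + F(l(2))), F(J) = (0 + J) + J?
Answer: -93568/5 ≈ -18714.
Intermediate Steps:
I = -31/5 (I = -4 + (-1*11)/5 = -4 + (⅕)*(-11) = -4 - 11/5 = -31/5 ≈ -6.2000)
F(J) = 2*J (F(J) = J + J = 2*J)
c(o) = (6 + o)*(-31/5 + o) (c(o) = (o - 31/5)*(o + 2*3) = (-31/5 + o)*(o + 6) = (-31/5 + o)*(6 + o) = (6 + o)*(-31/5 + o))
-128*(17 + c(13)) = -128*(17 + (-186/5 + 13² - ⅕*13)) = -128*(17 + (-186/5 + 169 - 13/5)) = -128*(17 + 646/5) = -128*731/5 = -93568/5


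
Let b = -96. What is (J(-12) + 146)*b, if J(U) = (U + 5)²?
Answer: -18720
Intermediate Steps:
J(U) = (5 + U)²
(J(-12) + 146)*b = ((5 - 12)² + 146)*(-96) = ((-7)² + 146)*(-96) = (49 + 146)*(-96) = 195*(-96) = -18720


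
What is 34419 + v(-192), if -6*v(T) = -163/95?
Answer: 19618993/570 ≈ 34419.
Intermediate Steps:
v(T) = 163/570 (v(T) = -(-163)/(6*95) = -⅙*(-163/95) = 163/570)
34419 + v(-192) = 34419 + 163/570 = 19618993/570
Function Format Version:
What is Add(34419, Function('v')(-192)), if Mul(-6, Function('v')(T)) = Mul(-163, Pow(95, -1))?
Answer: Rational(19618993, 570) ≈ 34419.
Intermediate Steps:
Function('v')(T) = Rational(163, 570) (Function('v')(T) = Mul(Rational(-1, 6), Mul(-163, Pow(95, -1))) = Mul(Rational(-1, 6), Mul(-163, Rational(1, 95))) = Mul(Rational(-1, 6), Rational(-163, 95)) = Rational(163, 570))
Add(34419, Function('v')(-192)) = Add(34419, Rational(163, 570)) = Rational(19618993, 570)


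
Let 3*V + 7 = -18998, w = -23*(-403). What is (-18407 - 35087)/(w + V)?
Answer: -26747/1467 ≈ -18.232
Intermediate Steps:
w = 9269
V = -6335 (V = -7/3 + (⅓)*(-18998) = -7/3 - 18998/3 = -6335)
(-18407 - 35087)/(w + V) = (-18407 - 35087)/(9269 - 6335) = -53494/2934 = -53494*1/2934 = -26747/1467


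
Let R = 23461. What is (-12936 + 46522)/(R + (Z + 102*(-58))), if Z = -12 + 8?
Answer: 33586/17541 ≈ 1.9147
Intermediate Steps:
Z = -4
(-12936 + 46522)/(R + (Z + 102*(-58))) = (-12936 + 46522)/(23461 + (-4 + 102*(-58))) = 33586/(23461 + (-4 - 5916)) = 33586/(23461 - 5920) = 33586/17541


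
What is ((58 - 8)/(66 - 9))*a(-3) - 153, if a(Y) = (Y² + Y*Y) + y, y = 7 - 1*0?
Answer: -7471/57 ≈ -131.07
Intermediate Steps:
y = 7 (y = 7 + 0 = 7)
a(Y) = 7 + 2*Y² (a(Y) = (Y² + Y*Y) + 7 = (Y² + Y²) + 7 = 2*Y² + 7 = 7 + 2*Y²)
((58 - 8)/(66 - 9))*a(-3) - 153 = ((58 - 8)/(66 - 9))*(7 + 2*(-3)²) - 153 = (50/57)*(7 + 2*9) - 153 = (50*(1/57))*(7 + 18) - 153 = (50/57)*25 - 153 = 1250/57 - 153 = -7471/57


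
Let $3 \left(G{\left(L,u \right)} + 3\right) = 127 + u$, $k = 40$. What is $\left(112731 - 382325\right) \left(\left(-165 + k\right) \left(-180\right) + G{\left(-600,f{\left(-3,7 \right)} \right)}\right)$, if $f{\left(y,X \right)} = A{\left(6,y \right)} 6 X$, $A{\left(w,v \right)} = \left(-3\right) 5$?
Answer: $- \frac{18059562872}{3} \approx -6.0199 \cdot 10^{9}$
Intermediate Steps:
$A{\left(w,v \right)} = -15$
$f{\left(y,X \right)} = - 90 X$ ($f{\left(y,X \right)} = \left(-15\right) 6 X = - 90 X$)
$G{\left(L,u \right)} = \frac{118}{3} + \frac{u}{3}$ ($G{\left(L,u \right)} = -3 + \frac{127 + u}{3} = -3 + \left(\frac{127}{3} + \frac{u}{3}\right) = \frac{118}{3} + \frac{u}{3}$)
$\left(112731 - 382325\right) \left(\left(-165 + k\right) \left(-180\right) + G{\left(-600,f{\left(-3,7 \right)} \right)}\right) = \left(112731 - 382325\right) \left(\left(-165 + 40\right) \left(-180\right) + \left(\frac{118}{3} + \frac{\left(-90\right) 7}{3}\right)\right) = - 269594 \left(\left(-125\right) \left(-180\right) + \left(\frac{118}{3} + \frac{1}{3} \left(-630\right)\right)\right) = - 269594 \left(22500 + \left(\frac{118}{3} - 210\right)\right) = - 269594 \left(22500 - \frac{512}{3}\right) = \left(-269594\right) \frac{66988}{3} = - \frac{18059562872}{3}$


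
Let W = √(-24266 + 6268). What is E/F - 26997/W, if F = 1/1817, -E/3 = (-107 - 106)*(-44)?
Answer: -51086772 + 3*I*√17998/2 ≈ -5.1087e+7 + 201.23*I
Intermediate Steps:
E = -28116 (E = -3*(-107 - 106)*(-44) = -(-639)*(-44) = -3*9372 = -28116)
W = I*√17998 (W = √(-17998) = I*√17998 ≈ 134.16*I)
F = 1/1817 ≈ 0.00055036
E/F - 26997/W = -28116/1/1817 - 26997*(-I*√17998/17998) = -28116*1817 - (-3)*I*√17998/2 = -51086772 + 3*I*√17998/2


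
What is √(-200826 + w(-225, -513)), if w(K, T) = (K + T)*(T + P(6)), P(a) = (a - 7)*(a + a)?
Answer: 432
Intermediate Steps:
P(a) = 2*a*(-7 + a) (P(a) = (-7 + a)*(2*a) = 2*a*(-7 + a))
w(K, T) = (-12 + T)*(K + T) (w(K, T) = (K + T)*(T + 2*6*(-7 + 6)) = (K + T)*(T + 2*6*(-1)) = (K + T)*(T - 12) = (K + T)*(-12 + T) = (-12 + T)*(K + T))
√(-200826 + w(-225, -513)) = √(-200826 + ((-513)² - 12*(-225) - 12*(-513) - 225*(-513))) = √(-200826 + (263169 + 2700 + 6156 + 115425)) = √(-200826 + 387450) = √186624 = 432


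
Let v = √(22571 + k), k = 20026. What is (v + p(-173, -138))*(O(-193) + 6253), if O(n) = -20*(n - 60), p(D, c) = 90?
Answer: 1018170 + 33939*√4733 ≈ 3.3531e+6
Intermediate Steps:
O(n) = 1200 - 20*n (O(n) = -20*(-60 + n) = 1200 - 20*n)
v = 3*√4733 (v = √(22571 + 20026) = √42597 = 3*√4733 ≈ 206.39)
(v + p(-173, -138))*(O(-193) + 6253) = (3*√4733 + 90)*((1200 - 20*(-193)) + 6253) = (90 + 3*√4733)*((1200 + 3860) + 6253) = (90 + 3*√4733)*(5060 + 6253) = (90 + 3*√4733)*11313 = 1018170 + 33939*√4733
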